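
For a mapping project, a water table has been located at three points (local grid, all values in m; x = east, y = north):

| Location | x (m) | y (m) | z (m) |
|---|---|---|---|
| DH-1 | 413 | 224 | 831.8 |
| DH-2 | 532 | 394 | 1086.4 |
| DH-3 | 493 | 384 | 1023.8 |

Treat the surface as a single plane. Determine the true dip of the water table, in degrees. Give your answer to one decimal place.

Let the plane be z = a·x + b·y + c.
DH-2−DH-1: 119a + 170b = 254.6;  DH-3−DH-1: 80a + 160b = 192.
Solving gives a = 1.48824, b = 0.45588.
Gradient magnitude |∇z| = √(a² + b²) = √(2.21484 + 0.20783) = 1.55649.
True dip = arctan(1.55649) = 57.3°, dipping toward WSW (azimuth ≈ 253°).

57.3°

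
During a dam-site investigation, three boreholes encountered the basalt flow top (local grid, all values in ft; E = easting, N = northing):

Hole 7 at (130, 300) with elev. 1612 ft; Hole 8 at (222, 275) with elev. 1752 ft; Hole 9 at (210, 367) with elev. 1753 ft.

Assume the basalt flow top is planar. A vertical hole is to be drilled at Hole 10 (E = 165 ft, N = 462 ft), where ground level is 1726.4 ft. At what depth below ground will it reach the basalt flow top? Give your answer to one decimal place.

Two edge vectors: Hole 7→Hole 8 = (92, -25, 140), Hole 7→Hole 9 = (80, 67, 141).
Normal n = (Hole 7→Hole 8) × (Hole 7→Hole 9) = (-12905, -1772, 8164).
So ∂z/∂E = −n_x/n_z = 1.58072 and ∂z/∂N = −n_y/n_z = 0.21705.
Intercept c from Hole 7: 1612 − 205.49 − 65.12 = 1341.39.
At (165, 462): z_contact = 260.82 + 100.28 + 1341.39 = 1702.49 ft.
Depth below ground = 1726.4 − 1702.49 = 23.9 ft.

23.9 ft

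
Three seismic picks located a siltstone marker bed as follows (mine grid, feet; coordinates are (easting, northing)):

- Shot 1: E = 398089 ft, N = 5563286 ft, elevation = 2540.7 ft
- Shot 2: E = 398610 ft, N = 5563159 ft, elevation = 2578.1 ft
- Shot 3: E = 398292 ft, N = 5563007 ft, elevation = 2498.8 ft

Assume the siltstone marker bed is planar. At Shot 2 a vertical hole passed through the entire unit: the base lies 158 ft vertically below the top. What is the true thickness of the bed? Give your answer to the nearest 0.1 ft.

Let the plane be z = a·E + b·N + c.
Shot 2−Shot 1: 521a − 127b = 37.4;  Shot 3−Shot 1: 203a − 279b = −41.9.
Solving gives a = 0.13176, b = 0.24605.
|∇z| = √(a²+b²) = 0.27911, so dip δ = arctan(0.27911) = 15.59°.
True thickness = vertical thickness × cos δ = 158 × cos 15.59° = 152.2 ft.

152.2 ft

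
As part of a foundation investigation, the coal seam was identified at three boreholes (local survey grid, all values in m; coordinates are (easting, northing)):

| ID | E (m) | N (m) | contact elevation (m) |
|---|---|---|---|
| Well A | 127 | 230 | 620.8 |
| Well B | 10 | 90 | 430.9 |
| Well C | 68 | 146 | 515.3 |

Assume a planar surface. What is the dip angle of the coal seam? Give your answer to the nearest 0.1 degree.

Two edge vectors: Well A→Well B = (-117, -140, -189.9), Well A→Well C = (-59, -84, -105.5).
Normal n = (Well A→Well B) × (Well A→Well C) = (-1181.6, -1139.4, 1568).
So ∂z/∂E = −n_x/n_z = 0.75357 and ∂z/∂N = −n_y/n_z = 0.72666.
Gradient magnitude |∇z| = √(a² + b²) = √(0.56787 + 0.52803) = 1.04685.
True dip = arctan(1.04685) = 46.3°, dipping toward SW (azimuth ≈ 226°).

46.3°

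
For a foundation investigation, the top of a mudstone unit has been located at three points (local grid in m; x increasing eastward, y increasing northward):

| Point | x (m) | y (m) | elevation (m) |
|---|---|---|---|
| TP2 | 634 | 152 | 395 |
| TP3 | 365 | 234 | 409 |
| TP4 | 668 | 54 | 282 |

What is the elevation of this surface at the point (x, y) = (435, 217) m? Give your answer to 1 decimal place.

410.9 m

Let the plane be z = a·x + b·y + c.
TP3−TP2: −269a + 82b = 14;  TP4−TP2: 34a − 98b = −113.
Solving gives a = 0.33486, b = 1.26924.
Then c = 395 − a·634 − b·152 = −10.23.
At (435, 217): z = 145.7 + 275.4 − 10.23 = 410.9 m.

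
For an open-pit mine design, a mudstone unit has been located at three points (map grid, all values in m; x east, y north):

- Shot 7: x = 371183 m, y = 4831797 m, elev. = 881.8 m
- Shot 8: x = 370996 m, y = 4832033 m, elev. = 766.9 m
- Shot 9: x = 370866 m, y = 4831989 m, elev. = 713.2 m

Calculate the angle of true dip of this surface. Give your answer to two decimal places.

Two edge vectors: Shot 7→Shot 8 = (-187, 236, -114.9), Shot 7→Shot 9 = (-317, 192, -168.6).
Normal n = (Shot 7→Shot 8) × (Shot 7→Shot 9) = (-17728.8, 4895.1, 38908).
So ∂z/∂x = −n_x/n_z = 0.45566 and ∂z/∂y = −n_y/n_z = −0.12581.
Gradient magnitude |∇z| = √(a² + b²) = √(0.20763 + 0.01583) = 0.47271.
True dip = arctan(0.47271) = 25.30°, dipping toward WNW (azimuth ≈ 285°).

25.30°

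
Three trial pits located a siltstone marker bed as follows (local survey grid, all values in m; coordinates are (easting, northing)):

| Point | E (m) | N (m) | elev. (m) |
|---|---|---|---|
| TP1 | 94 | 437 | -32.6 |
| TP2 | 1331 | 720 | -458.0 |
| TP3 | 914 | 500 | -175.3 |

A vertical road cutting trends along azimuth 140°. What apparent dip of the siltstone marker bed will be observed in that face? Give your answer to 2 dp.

38.65°

Two edge vectors: TP1→TP2 = (1237, 283, -425.4), TP1→TP3 = (820, 63, -142.7).
Normal n = (TP1→TP2) × (TP1→TP3) = (-13583.9, -172308.1, -154129).
So ∂z/∂E = −n_x/n_z = −0.08813 and ∂z/∂N = −n_y/n_z = −1.11795.
Unit vector along 140° is (sin 140°, cos 140°) = (0.6428, -0.7660).
Slope in that direction = a·(0.6428) + b·(-0.7660) = 0.79975.
Apparent dip = arctan|0.79975| = 38.65° (true dip is 48.3°, so apparent ≤ true as expected).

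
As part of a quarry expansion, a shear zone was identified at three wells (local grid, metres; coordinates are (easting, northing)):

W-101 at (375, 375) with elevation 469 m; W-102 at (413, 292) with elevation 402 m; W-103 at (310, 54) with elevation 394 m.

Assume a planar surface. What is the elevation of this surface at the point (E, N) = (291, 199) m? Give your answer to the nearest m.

Two edge vectors: W-101→W-102 = (38, -83, -67), W-101→W-103 = (-65, -321, -75).
Normal n = (W-101→W-102) × (W-101→W-103) = (-15282, 7205, -17593).
So ∂z/∂E = −n_x/n_z = −0.86864 and ∂z/∂N = −n_y/n_z = 0.40954.
Intercept c from W-101: 469 + 325.74 − 153.58 = 641.16.
At (291, 199): z = −252.8 + 81.5 + 641.16 = 469.9 m.

470 m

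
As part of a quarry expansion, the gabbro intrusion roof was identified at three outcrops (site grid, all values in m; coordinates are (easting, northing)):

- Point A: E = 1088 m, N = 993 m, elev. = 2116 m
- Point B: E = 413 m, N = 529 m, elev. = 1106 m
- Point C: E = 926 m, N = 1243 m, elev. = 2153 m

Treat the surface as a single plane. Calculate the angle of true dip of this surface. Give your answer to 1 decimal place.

51.0°

Let the plane be z = a·E + b·N + c.
Point B−Point A: −675a − 464b = −1010;  Point C−Point A: −162a + 250b = 37.
Solving gives a = 0.96480, b = 0.77319.
Gradient magnitude |∇z| = √(a² + b²) = √(0.93084 + 0.59782) = 1.23639.
True dip = arctan(1.23639) = 51.0°, dipping toward SW (azimuth ≈ 231°).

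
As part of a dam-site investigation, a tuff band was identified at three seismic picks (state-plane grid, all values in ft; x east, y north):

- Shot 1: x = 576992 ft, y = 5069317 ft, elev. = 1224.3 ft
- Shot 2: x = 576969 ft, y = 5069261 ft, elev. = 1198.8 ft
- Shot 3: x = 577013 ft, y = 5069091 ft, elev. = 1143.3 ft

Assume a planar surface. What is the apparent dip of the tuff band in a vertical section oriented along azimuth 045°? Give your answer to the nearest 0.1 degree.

21.9°

Let the plane be z = a·x + b·y + c.
Shot 2−Shot 1: −23a − 56b = −25.5;  Shot 3−Shot 1: 21a − 226b = −81.
Solving gives a = 0.19250, b = 0.37629.
Unit vector along 045° is (sin 45°, cos 45°) = (0.7071, 0.7071).
Slope in that direction = a·(0.7071) + b·(0.7071) = 0.40220.
Apparent dip = arctan|0.40220| = 21.9° (true dip is 22.9°, so apparent ≤ true as expected).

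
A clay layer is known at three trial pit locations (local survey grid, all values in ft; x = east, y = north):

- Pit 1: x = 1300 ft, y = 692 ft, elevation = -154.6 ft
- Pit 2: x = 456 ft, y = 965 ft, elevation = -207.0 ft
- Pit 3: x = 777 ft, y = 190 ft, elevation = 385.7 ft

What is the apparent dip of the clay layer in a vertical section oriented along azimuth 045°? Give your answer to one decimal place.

Let the plane be z = a·x + b·y + c.
Pit 2−Pit 1: −844a + 273b = −52.4;  Pit 3−Pit 1: −523a − 502b = 540.3.
Solving gives a = −0.21395, b = −0.85339.
Unit vector along 045° is (sin 45°, cos 45°) = (0.7071, 0.7071).
Slope in that direction = a·(0.7071) + b·(0.7071) = −0.75473.
Apparent dip = arctan|0.75473| = 37.0° (true dip is 41.3°, so apparent ≤ true as expected).

37.0°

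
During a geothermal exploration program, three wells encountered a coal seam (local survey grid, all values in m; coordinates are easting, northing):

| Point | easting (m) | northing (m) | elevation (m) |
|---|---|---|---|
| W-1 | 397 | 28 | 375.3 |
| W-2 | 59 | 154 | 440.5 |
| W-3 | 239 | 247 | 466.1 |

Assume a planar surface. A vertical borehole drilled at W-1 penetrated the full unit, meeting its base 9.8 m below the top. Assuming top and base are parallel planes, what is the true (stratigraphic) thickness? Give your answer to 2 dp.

Let the plane be z = a·easting + b·northing + c.
W-2−W-1: −338a + 126b = 65.2;  W-3−W-1: −158a + 219b = 90.8.
Solving gives a = −0.05244, b = 0.37677.
|∇z| = √(a²+b²) = 0.38041, so dip δ = arctan(0.38041) = 20.83°.
True thickness = vertical thickness × cos δ = 9.8 × cos 20.83° = 9.16 m.

9.16 m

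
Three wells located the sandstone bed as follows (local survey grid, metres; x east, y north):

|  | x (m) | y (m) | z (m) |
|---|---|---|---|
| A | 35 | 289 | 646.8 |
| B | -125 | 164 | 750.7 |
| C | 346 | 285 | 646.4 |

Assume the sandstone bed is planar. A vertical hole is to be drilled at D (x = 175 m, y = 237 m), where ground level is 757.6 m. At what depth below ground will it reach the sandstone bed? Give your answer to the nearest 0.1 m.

Two edge vectors: A→B = (-160, -125, 103.9), A→C = (311, -4, -0.4).
Normal n = (A→B) × (A→C) = (465.6, 32248.9, 39515).
So ∂z/∂x = −n_x/n_z = −0.01178 and ∂z/∂y = −n_y/n_z = −0.81612.
Intercept c from A: 646.8 + 0.41 + 235.86 = 883.07.
At (175, 237): z_contact = −2.06 − 193.42 + 883.07 = 687.59 m.
Depth below ground = 757.6 − 687.59 = 70.0 m.

70.0 m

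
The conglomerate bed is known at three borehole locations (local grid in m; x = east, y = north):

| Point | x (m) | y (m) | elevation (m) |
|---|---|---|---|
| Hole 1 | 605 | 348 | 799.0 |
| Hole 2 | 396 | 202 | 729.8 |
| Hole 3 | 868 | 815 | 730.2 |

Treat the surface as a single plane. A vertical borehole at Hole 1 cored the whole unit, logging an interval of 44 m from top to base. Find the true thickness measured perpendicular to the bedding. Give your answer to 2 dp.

32.66 m

Two edge vectors: Hole 1→Hole 2 = (-209, -146, -69.2), Hole 1→Hole 3 = (263, 467, -68.8).
Normal n = (Hole 1→Hole 2) × (Hole 1→Hole 3) = (42361.2, -32578.8, -59205).
So ∂z/∂x = −n_x/n_z = 0.71550 and ∂z/∂y = −n_y/n_z = −0.55027.
|∇z| = √(a²+b²) = 0.90263, so dip δ = arctan(0.90263) = 42.07°.
True thickness = vertical thickness × cos δ = 44 × cos 42.07° = 32.66 m.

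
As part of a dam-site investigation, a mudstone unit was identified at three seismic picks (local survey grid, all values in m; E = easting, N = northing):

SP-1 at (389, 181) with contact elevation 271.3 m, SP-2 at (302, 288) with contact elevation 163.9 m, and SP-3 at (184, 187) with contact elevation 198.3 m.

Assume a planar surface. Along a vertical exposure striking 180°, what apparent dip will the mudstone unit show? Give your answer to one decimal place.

36.2°

Let the plane be z = a·E + b·N + c.
SP-2−SP-1: −87a + 107b = −107.4;  SP-3−SP-1: −205a + 6b = −73.
Solving gives a = 0.33468, b = −0.73161.
Unit vector along 180° is (sin 180°, cos 180°) = (0.0000, -1.0000).
Slope in that direction = a·(0.0000) + b·(-1.0000) = 0.73161.
Apparent dip = arctan|0.73161| = 36.2° (true dip is 38.8°, so apparent ≤ true as expected).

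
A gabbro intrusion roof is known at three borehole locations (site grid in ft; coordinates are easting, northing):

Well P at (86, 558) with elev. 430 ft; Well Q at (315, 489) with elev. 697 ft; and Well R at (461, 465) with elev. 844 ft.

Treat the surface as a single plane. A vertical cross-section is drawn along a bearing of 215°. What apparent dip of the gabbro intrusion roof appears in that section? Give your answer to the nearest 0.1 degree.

Let the plane be z = a·easting + b·northing + c.
Well Q−Well P: 229a − 69b = 267;  Well R−Well P: 375a − 93b = 414.
Solving gives a = 0.81586, b = −1.16186.
Unit vector along 215° is (sin 215°, cos 215°) = (-0.5736, -0.8192).
Slope in that direction = a·(-0.5736) + b·(-0.8192) = 0.48378.
Apparent dip = arctan|0.48378| = 25.8° (true dip is 54.8°, so apparent ≤ true as expected).

25.8°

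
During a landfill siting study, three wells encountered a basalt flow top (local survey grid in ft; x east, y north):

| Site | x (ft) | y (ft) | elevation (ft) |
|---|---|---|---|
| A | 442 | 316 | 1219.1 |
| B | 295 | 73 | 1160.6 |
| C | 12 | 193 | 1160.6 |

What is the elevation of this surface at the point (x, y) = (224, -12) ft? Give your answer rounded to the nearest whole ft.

1139 ft

Two edge vectors: A→B = (-147, -243, -58.5), A→C = (-430, -123, -58.5).
Normal n = (A→B) × (A→C) = (7020, 16555.5, -86409).
So ∂z/∂x = −n_x/n_z = 0.08124 and ∂z/∂y = −n_y/n_z = 0.19159.
Intercept c from A: 1219.1 − 35.91 − 60.54 = 1122.65.
At (224, -12): z = 18.2 − 2.3 + 1122.65 = 1138.5 ft.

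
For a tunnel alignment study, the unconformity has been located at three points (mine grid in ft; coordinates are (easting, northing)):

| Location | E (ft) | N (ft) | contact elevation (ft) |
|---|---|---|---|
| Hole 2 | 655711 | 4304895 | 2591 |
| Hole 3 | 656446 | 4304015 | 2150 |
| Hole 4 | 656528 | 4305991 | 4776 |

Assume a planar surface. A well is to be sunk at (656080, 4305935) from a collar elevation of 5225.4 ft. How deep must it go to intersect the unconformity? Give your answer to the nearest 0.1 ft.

944.6 ft

Two edge vectors: Hole 2→Hole 3 = (735, -880, -441), Hole 2→Hole 4 = (817, 1096, 2185).
Normal n = (Hole 2→Hole 3) × (Hole 2→Hole 4) = (-1439464, -1966272, 1524520).
So ∂z/∂E = −n_x/n_z = 0.944208013 and ∂z/∂N = −n_y/n_z = 1.289764647.
Intercept c from Hole 2: 2591 − 619127.58 − 5552301.38 = −6168837.96.
At (656080, 4305935): z_contact = 619475.99 + 5553642.74 − 6168837.96 = 4280.77 ft.
Depth below ground = 5225.4 − 4280.77 = 944.6 ft.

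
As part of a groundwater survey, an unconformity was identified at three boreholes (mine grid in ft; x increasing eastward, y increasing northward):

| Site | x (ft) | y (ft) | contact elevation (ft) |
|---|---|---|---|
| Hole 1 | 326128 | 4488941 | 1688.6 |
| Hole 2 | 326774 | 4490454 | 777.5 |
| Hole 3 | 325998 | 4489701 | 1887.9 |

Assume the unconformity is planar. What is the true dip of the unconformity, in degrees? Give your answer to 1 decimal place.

Let the plane be z = a·x + b·y + c.
Hole 2−Hole 1: 646a + 1513b = −911.1;  Hole 3−Hole 1: −130a + 760b = 199.3.
Solving gives a = −1.44547, b = 0.01499.
Gradient magnitude |∇z| = √(a² + b²) = √(2.08938 + 0.00022) = 1.44555.
True dip = arctan(1.44555) = 55.3°, dipping toward E (azimuth ≈ 091°).

55.3°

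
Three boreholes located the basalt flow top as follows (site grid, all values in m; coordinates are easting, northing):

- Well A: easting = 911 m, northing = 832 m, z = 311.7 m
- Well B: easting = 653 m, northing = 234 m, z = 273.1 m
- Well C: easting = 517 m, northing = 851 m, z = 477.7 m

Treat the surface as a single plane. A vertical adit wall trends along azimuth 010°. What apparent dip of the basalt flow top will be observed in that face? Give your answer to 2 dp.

Let the plane be z = a·easting + b·northing + c.
Well B−Well A: −258a − 598b = −38.6;  Well C−Well A: −394a + 19b = 166.
Solving gives a = −0.40968, b = 0.24130.
Unit vector along 010° is (sin 10°, cos 10°) = (0.1736, 0.9848).
Slope in that direction = a·(0.1736) + b·(0.9848) = 0.16649.
Apparent dip = arctan|0.16649| = 9.45° (true dip is 25.4°, so apparent ≤ true as expected).

9.45°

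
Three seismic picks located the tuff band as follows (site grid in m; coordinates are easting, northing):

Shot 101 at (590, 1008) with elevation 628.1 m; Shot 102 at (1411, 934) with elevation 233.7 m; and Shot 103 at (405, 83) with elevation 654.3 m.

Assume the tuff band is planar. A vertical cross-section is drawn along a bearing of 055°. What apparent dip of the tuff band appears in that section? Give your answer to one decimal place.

19.3°

Two edge vectors: Shot 101→Shot 102 = (821, -74, -394.4), Shot 101→Shot 103 = (-185, -925, 26.2).
Normal n = (Shot 101→Shot 102) × (Shot 101→Shot 103) = (-366758.8, 51453.8, -773115).
So ∂z/∂easting = −n_x/n_z = −0.47439 and ∂z/∂northing = −n_y/n_z = 0.06655.
Unit vector along 055° is (sin 55°, cos 55°) = (0.8192, 0.5736).
Slope in that direction = a·(0.8192) + b·(0.5736) = −0.35042.
Apparent dip = arctan|0.35042| = 19.3° (true dip is 25.6°, so apparent ≤ true as expected).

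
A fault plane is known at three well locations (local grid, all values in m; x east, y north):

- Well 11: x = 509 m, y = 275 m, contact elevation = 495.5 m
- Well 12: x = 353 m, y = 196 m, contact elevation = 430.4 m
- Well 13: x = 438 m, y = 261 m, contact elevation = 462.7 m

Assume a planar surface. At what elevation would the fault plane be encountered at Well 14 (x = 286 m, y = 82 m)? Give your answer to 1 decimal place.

Two edge vectors: Well 11→Well 12 = (-156, -79, -65.1), Well 11→Well 13 = (-71, -14, -32.8).
Normal n = (Well 11→Well 12) × (Well 11→Well 13) = (1679.8, -494.7, -3425).
So ∂z/∂x = −n_x/n_z = 0.49045 and ∂z/∂y = −n_y/n_z = −0.14444.
Intercept c from Well 11: 495.5 − 249.64 + 39.72 = 285.58.
At (286, 82): z = 140.3 − 11.8 + 285.58 = 414.0 m.

414.0 m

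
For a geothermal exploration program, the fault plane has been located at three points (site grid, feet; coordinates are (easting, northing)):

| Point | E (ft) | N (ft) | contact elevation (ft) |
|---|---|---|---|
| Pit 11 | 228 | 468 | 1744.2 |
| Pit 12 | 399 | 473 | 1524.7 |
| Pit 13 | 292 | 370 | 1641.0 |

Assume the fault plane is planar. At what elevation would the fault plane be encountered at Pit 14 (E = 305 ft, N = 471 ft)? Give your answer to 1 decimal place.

1645.5 ft

Let the plane be z = a·E + b·N + c.
Pit 12−Pit 11: 171a + 5b = −219.5;  Pit 13−Pit 11: 64a − 98b = −103.2.
Solving gives a = −1.28979, b = 0.21075.
Then c = 1744.2 − a·228 − b·468 = 1939.64.
At (305, 471): z = −393.4 + 99.3 + 1939.64 = 1645.5 ft.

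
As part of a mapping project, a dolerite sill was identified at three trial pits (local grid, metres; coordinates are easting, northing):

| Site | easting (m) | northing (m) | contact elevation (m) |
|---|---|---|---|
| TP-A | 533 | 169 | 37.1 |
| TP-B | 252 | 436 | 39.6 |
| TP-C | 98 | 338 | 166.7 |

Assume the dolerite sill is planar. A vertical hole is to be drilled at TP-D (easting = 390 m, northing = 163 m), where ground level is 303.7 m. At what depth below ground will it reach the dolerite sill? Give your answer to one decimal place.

Two edge vectors: TP-A→TP-B = (-281, 267, 2.5), TP-A→TP-C = (-435, 169, 129.6).
Normal n = (TP-A→TP-B) × (TP-A→TP-C) = (34180.7, 35330.1, 68656).
So ∂z/∂easting = −n_x/n_z = −0.49785 and ∂z/∂northing = −n_y/n_z = −0.51460.
Intercept c from TP-A: 37.1 + 265.36 + 86.97 = 389.42.
At (390, 163): z_contact = −194.16 − 83.88 + 389.42 = 111.38 m.
Depth below ground = 303.7 − 111.38 = 192.3 m.

192.3 m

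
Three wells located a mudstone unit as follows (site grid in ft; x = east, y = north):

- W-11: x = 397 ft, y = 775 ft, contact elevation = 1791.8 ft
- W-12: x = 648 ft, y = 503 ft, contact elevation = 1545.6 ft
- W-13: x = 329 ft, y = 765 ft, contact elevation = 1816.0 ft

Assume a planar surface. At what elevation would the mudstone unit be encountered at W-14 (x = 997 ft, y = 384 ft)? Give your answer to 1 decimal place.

Let the plane be z = a·x + b·y + c.
W-12−W-11: 251a − 272b = −246.2;  W-13−W-11: −68a − 10b = 24.2.
Solving gives a = −0.43056, b = 0.50783.
Then c = 1791.8 − a·397 − b·775 = 1569.17.
At (997, 384): z = −429.3 + 195.0 + 1569.17 = 1334.9 ft.

1334.9 ft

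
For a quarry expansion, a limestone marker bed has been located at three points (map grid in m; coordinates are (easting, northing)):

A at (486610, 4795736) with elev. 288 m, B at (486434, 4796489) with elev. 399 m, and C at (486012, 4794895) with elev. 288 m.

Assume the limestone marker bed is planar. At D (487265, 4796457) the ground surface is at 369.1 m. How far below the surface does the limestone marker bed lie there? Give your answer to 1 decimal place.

Let the plane be z = a·E + b·N + c.
B−A: −176a + 753b = 111;  C−A: −598a − 841b = 0.
Solving gives a = −0.156024469, b = 0.110942488.
Then c = 288 − a·486610 − b·4795736 = −455839.82.
At (487265, 4796457): z_contact = −76025.26 + 532130.87 − 455839.82 = 265.79 m.
Depth below ground = 369.1 − 265.79 = 103.3 m.

103.3 m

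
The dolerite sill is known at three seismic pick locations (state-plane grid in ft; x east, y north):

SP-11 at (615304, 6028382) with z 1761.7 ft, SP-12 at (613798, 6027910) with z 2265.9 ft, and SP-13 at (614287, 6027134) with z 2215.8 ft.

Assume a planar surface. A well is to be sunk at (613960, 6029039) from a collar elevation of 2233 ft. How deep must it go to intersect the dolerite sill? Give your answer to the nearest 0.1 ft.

Two edge vectors: SP-11→SP-12 = (-1506, -472, 504.2), SP-11→SP-13 = (-1017, -1248, 454.1).
Normal n = (SP-11→SP-12) × (SP-11→SP-13) = (414906.4, 171103.2, 1399464).
So ∂z/∂x = −n_x/n_z = −0.296475222 and ∂z/∂y = −n_y/n_z = −0.122263381.
Intercept c from SP-11: 1761.7 + 182422.39 + 737050.36 = 921234.45.
At (613960, 6029039): z_contact = −182023.93 − 737130.69 + 921234.45 = 2079.84 ft.
Depth below ground = 2233 − 2079.84 = 153.2 ft.

153.2 ft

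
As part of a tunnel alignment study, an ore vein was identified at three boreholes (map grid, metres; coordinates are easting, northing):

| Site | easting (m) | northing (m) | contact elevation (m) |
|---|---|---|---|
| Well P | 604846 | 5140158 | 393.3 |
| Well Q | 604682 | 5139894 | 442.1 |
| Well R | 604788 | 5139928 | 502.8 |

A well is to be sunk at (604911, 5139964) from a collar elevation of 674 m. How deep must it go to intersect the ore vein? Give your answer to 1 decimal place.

Let the plane be z = a·easting + b·northing + c.
Well Q−Well P: −164a − 264b = 48.8;  Well R−Well P: −58a − 230b = 109.5.
Solving gives a = 0.789182435, b = −0.675098179.
Then c = 393.3 − a·604846 − b·5140158 = 2993170.77.
At (604911, 5139964): z_contact = 477385.14 − 3469980.34 + 2993170.77 = 575.57 m.
Depth below ground = 674 − 575.57 = 98.4 m.

98.4 m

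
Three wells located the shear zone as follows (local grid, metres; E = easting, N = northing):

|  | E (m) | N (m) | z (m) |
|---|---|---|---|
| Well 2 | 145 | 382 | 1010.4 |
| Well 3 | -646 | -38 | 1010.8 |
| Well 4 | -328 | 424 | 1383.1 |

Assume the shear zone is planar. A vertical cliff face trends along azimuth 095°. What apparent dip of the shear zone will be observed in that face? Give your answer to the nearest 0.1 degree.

38.1°

Two edge vectors: Well 2→Well 3 = (-791, -420, 0.4), Well 2→Well 4 = (-473, 42, 372.7).
Normal n = (Well 2→Well 3) × (Well 2→Well 4) = (-156550.8, 294616.5, -231882).
So ∂z/∂E = −n_x/n_z = −0.67513 and ∂z/∂N = −n_y/n_z = 1.27054.
Unit vector along 095° is (sin 95°, cos 95°) = (0.9962, -0.0872).
Slope in that direction = a·(0.9962) + b·(-0.0872) = −0.78330.
Apparent dip = arctan|0.78330| = 38.1° (true dip is 55.2°, so apparent ≤ true as expected).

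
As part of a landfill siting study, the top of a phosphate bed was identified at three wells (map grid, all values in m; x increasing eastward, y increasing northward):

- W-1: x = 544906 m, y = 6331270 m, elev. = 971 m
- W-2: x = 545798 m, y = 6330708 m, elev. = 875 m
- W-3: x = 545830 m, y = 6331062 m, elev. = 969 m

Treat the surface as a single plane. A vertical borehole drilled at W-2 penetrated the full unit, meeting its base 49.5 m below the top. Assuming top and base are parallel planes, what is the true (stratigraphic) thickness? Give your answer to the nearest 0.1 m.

47.8 m

Let the plane be z = a·x + b·y + c.
W-2−W-1: 892a − 562b = −96;  W-3−W-1: 924a − 208b = −2.
Solving gives a = 0.05646, b = 0.26043.
|∇z| = √(a²+b²) = 0.26648, so dip δ = arctan(0.26648) = 14.92°.
True thickness = vertical thickness × cos δ = 49.5 × cos 14.92° = 47.8 m.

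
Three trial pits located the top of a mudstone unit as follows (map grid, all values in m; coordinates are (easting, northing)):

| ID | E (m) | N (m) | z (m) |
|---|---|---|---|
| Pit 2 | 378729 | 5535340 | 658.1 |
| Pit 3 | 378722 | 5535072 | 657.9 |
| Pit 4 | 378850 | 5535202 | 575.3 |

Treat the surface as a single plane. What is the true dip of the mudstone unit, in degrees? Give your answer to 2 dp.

Two edge vectors: Pit 2→Pit 3 = (-7, -268, -0.2), Pit 2→Pit 4 = (121, -138, -82.8).
Normal n = (Pit 2→Pit 3) × (Pit 2→Pit 4) = (22162.8, -603.8, 33394).
So ∂z/∂E = −n_x/n_z = −0.66368 and ∂z/∂N = −n_y/n_z = 0.01808.
Gradient magnitude |∇z| = √(a² + b²) = √(0.44047 + 0.00033) = 0.66392.
True dip = arctan(0.66392) = 33.58°, dipping toward E (azimuth ≈ 092°).

33.58°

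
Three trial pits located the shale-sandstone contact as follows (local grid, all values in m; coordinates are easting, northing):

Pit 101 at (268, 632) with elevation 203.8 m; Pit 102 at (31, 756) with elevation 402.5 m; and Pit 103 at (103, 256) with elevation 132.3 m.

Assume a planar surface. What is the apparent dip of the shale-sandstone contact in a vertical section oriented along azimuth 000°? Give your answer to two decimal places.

24.41°

Two edge vectors: Pit 101→Pit 102 = (-237, 124, 198.7), Pit 101→Pit 103 = (-165, -376, -71.5).
Normal n = (Pit 101→Pit 102) × (Pit 101→Pit 103) = (65845.2, -49731, 109572).
So ∂z/∂easting = −n_x/n_z = −0.60093 and ∂z/∂northing = −n_y/n_z = 0.45387.
Unit vector along 000° is (sin 0°, cos 0°) = (0.0000, 1.0000).
Slope in that direction = a·(0.0000) + b·(1.0000) = 0.45387.
Apparent dip = arctan|0.45387| = 24.41° (true dip is 37.0°, so apparent ≤ true as expected).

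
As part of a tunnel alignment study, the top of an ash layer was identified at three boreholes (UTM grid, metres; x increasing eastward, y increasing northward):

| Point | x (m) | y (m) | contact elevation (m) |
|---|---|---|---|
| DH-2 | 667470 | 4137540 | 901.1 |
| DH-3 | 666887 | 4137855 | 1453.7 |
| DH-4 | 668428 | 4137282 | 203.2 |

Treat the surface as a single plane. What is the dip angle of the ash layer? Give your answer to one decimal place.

43.7°

Let the plane be z = a·x + b·y + c.
DH-3−DH-2: −583a + 315b = 552.6;  DH-4−DH-2: 958a − 258b = −697.9.
Solving gives a = −0.51050, b = 0.80945.
Gradient magnitude |∇z| = √(a² + b²) = √(0.26061 + 0.65521) = 0.95699.
True dip = arctan(0.95699) = 43.7°, dipping toward SSE (azimuth ≈ 148°).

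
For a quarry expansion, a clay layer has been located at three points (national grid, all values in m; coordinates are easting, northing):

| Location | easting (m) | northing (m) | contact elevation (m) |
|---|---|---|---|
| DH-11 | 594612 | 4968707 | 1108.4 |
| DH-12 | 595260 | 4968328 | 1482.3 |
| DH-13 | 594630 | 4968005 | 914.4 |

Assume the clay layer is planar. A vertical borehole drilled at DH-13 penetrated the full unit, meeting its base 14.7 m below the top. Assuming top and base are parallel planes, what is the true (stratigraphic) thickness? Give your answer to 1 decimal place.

11.4 m

Two edge vectors: DH-11→DH-12 = (648, -379, 373.9), DH-11→DH-13 = (18, -702, -194).
Normal n = (DH-11→DH-12) × (DH-11→DH-13) = (336003.8, 132442.2, -448074).
So ∂z/∂easting = −n_x/n_z = 0.74988 and ∂z/∂northing = −n_y/n_z = 0.29558.
|∇z| = √(a²+b²) = 0.80604, so dip δ = arctan(0.80604) = 38.87°.
True thickness = vertical thickness × cos δ = 14.7 × cos 38.87° = 11.4 m.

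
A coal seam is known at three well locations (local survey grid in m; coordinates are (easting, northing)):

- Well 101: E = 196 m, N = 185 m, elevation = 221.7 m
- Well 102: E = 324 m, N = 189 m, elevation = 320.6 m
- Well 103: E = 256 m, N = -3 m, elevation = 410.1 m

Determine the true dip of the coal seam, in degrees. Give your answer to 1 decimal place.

47.5°

Two edge vectors: Well 101→Well 102 = (128, 4, 98.9), Well 101→Well 103 = (60, -188, 188.4).
Normal n = (Well 101→Well 102) × (Well 101→Well 103) = (19346.8, -18181.2, -24304).
So ∂z/∂E = −n_x/n_z = 0.79603 and ∂z/∂N = −n_y/n_z = −0.74807.
Gradient magnitude |∇z| = √(a² + b²) = √(0.63367 + 0.55962) = 1.09238.
True dip = arctan(1.09238) = 47.5°, dipping toward NW (azimuth ≈ 313°).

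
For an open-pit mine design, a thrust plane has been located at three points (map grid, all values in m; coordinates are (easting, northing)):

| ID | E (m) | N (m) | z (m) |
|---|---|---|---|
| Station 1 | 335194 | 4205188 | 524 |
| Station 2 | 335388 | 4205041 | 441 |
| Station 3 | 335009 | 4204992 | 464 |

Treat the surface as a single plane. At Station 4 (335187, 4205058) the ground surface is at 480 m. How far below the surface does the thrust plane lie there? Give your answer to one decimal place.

9.0 m

Two edge vectors: Station 1→Station 2 = (194, -147, -83), Station 1→Station 3 = (-185, -196, -60).
Normal n = (Station 1→Station 2) × (Station 1→Station 3) = (-7448, 26995, -65219).
So ∂z/∂E = −n_x/n_z = −0.114199850 and ∂z/∂N = −n_y/n_z = 0.413913123.
Intercept c from Station 1: 524 + 38279.10 − 1740582.50 = −1701779.40.
At (335187, 4205058): z_contact = −38278.31 + 1740528.69 − 1701779.40 = 470.99 m.
Depth below ground = 480 − 470.99 = 9.0 m.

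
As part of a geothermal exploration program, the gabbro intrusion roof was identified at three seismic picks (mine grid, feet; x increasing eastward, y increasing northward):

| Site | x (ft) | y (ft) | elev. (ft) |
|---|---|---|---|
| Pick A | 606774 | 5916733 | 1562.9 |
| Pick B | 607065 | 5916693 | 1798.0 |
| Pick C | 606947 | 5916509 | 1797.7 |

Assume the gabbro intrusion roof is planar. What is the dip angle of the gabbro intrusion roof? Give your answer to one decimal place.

Two edge vectors: Pick A→Pick B = (291, -40, 235.1), Pick A→Pick C = (173, -224, 234.8).
Normal n = (Pick A→Pick B) × (Pick A→Pick C) = (43270.4, -27654.5, -58264).
So ∂z/∂x = −n_x/n_z = 0.74266 and ∂z/∂y = −n_y/n_z = −0.47464.
Gradient magnitude |∇z| = √(a² + b²) = √(0.55155 + 0.22528) = 0.88138.
True dip = arctan(0.88138) = 41.4°, dipping toward WNW (azimuth ≈ 303°).

41.4°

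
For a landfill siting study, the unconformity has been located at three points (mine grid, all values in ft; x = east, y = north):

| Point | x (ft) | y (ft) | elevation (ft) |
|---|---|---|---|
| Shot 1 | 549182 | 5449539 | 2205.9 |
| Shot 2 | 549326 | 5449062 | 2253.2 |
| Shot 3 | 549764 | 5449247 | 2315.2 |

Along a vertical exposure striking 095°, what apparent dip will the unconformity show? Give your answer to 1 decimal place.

9.4°

Two edge vectors: Shot 1→Shot 2 = (144, -477, 47.3), Shot 1→Shot 3 = (582, -292, 109.3).
Normal n = (Shot 1→Shot 2) × (Shot 1→Shot 3) = (-38324.5, 11789.4, 235566).
So ∂z/∂x = −n_x/n_z = 0.16269 and ∂z/∂y = −n_y/n_z = −0.05005.
Unit vector along 095° is (sin 95°, cos 95°) = (0.9962, -0.0872).
Slope in that direction = a·(0.9962) + b·(-0.0872) = 0.16643.
Apparent dip = arctan|0.16643| = 9.4° (true dip is 9.7°, so apparent ≤ true as expected).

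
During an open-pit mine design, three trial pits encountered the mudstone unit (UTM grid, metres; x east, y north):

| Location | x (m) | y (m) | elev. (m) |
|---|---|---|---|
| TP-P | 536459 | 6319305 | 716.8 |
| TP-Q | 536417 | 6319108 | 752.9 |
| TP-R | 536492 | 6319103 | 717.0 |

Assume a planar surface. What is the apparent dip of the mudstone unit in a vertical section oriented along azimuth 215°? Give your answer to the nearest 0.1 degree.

18.9°

Two edge vectors: TP-P→TP-Q = (-42, -197, 36.1), TP-P→TP-R = (33, -202, 0.2).
Normal n = (TP-P→TP-Q) × (TP-P→TP-R) = (7252.8, 1199.7, 14985).
So ∂z/∂x = −n_x/n_z = −0.48400 and ∂z/∂y = −n_y/n_z = −0.08006.
Unit vector along 215° is (sin 215°, cos 215°) = (-0.5736, -0.8192).
Slope in that direction = a·(-0.5736) + b·(-0.8192) = 0.34319.
Apparent dip = arctan|0.34319| = 18.9° (true dip is 26.1°, so apparent ≤ true as expected).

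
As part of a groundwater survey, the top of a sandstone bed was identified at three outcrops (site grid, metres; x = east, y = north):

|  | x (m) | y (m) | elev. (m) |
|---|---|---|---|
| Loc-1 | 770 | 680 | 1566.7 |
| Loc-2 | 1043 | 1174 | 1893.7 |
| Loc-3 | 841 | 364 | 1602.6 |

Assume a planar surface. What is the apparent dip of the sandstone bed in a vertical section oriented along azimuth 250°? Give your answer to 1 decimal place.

44.3°

Let the plane be z = a·x + b·y + c.
Loc-2−Loc-1: 273a + 494b = 327;  Loc-3−Loc-1: 71a − 316b = 35.9.
Solving gives a = 0.99773, b = 0.11057.
Unit vector along 250° is (sin 250°, cos 250°) = (-0.9397, -0.3420).
Slope in that direction = a·(-0.9397) + b·(-0.3420) = −0.97538.
Apparent dip = arctan|0.97538| = 44.3° (true dip is 45.1°, so apparent ≤ true as expected).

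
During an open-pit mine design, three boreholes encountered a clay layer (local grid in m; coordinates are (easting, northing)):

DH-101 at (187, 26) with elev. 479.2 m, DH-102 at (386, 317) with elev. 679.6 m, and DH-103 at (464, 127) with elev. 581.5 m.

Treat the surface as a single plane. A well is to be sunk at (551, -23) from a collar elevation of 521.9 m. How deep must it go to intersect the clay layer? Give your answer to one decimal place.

Two edge vectors: DH-101→DH-102 = (199, 291, 200.4), DH-101→DH-103 = (277, 101, 102.3).
Normal n = (DH-101→DH-102) × (DH-101→DH-103) = (9528.9, 35153.1, -60508).
So ∂z/∂E = −n_x/n_z = 0.15748 and ∂z/∂N = −n_y/n_z = 0.58097.
Intercept c from DH-101: 479.2 − 29.45 − 15.11 = 434.65.
At (551, -23): z_contact = 86.77 − 13.36 + 434.65 = 508.06 m.
Depth below ground = 521.9 − 508.06 = 13.8 m.

13.8 m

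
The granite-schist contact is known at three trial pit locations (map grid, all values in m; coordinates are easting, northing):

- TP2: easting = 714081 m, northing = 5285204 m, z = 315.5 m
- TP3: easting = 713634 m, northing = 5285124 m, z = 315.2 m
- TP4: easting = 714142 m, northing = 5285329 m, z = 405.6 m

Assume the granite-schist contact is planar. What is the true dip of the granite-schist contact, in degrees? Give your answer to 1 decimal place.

38.7°

Two edge vectors: TP2→TP3 = (-447, -80, -0.3), TP2→TP4 = (61, 125, 90.1).
Normal n = (TP2→TP3) × (TP2→TP4) = (-7170.5, 40256.4, -50995).
So ∂z/∂easting = −n_x/n_z = −0.14061 and ∂z/∂northing = −n_y/n_z = 0.78942.
Gradient magnitude |∇z| = √(a² + b²) = √(0.01977 + 0.62318) = 0.80184.
True dip = arctan(0.80184) = 38.7°, dipping toward S (azimuth ≈ 170°).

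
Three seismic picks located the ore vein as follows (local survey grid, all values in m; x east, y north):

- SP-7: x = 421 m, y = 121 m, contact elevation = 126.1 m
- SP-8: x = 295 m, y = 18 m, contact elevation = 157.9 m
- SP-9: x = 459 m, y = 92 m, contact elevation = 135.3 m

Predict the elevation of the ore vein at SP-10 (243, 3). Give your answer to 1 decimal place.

162.4 m

Let the plane be z = a·x + b·y + c.
SP-8−SP-7: −126a − 103b = 31.8;  SP-9−SP-7: 38a − 29b = 9.2.
Solving gives a = 0.00336, b = −0.31284.
Then c = 126.1 − a·421 − b·121 = 162.54.
At (243, 3): z = 0.8 − 0.9 + 162.54 = 162.4 m.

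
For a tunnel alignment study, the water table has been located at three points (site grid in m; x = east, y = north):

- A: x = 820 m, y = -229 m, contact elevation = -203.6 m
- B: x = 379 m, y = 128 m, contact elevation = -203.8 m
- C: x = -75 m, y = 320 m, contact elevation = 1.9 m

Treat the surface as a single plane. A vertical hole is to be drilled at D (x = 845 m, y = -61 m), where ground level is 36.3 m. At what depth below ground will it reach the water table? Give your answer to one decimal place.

460.7 m

Let the plane be z = a·x + b·y + c.
B−A: −441a + 357b = −0.2;  C−A: −895a + 549b = 205.5.
Solving gives a = −0.94919, b = −1.17309.
Then c = -203.6 − a·820 − b·-229 = 306.10.
At (845, -61): z_contact = −802.07 + 71.56 + 306.10 = -424.41 m.
Depth below ground = 36.3 − (-424.41) = 460.7 m.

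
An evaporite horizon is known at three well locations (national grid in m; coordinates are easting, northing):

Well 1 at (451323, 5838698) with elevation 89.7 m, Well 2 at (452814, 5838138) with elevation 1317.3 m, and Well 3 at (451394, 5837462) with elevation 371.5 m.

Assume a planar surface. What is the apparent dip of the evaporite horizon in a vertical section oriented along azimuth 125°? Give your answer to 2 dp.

Let the plane be z = a·easting + b·northing + c.
Well 2−Well 1: 1491a − 560b = 1227.6;  Well 3−Well 1: 71a − 1236b = 281.8.
Solving gives a = 0.75398, b = −0.18468.
Unit vector along 125° is (sin 125°, cos 125°) = (0.8192, -0.5736).
Slope in that direction = a·(0.8192) + b·(-0.5736) = 0.72355.
Apparent dip = arctan|0.72355| = 35.89° (true dip is 37.8°, so apparent ≤ true as expected).

35.89°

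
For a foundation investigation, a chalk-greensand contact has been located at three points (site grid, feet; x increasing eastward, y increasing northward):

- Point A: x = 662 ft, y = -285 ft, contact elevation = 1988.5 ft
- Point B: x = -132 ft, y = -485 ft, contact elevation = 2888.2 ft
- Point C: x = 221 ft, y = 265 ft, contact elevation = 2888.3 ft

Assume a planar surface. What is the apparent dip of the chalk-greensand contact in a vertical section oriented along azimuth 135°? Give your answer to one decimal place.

53.2°

Two edge vectors: Point A→Point B = (-794, -200, 899.7), Point A→Point C = (-441, 550, 899.8).
Normal n = (Point A→Point B) × (Point A→Point C) = (-674795, 317673.5, -524900).
So ∂z/∂x = −n_x/n_z = −1.28557 and ∂z/∂y = −n_y/n_z = 0.60521.
Unit vector along 135° is (sin 135°, cos 135°) = (0.7071, -0.7071).
Slope in that direction = a·(0.7071) + b·(-0.7071) = −1.33698.
Apparent dip = arctan|1.33698| = 53.2° (true dip is 54.9°, so apparent ≤ true as expected).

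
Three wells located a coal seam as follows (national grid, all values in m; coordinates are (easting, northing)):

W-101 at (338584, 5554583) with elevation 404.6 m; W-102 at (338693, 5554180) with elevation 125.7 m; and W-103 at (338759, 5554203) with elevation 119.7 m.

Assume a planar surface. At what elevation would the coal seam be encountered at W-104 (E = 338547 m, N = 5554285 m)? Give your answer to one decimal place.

Let the plane be z = a·E + b·N + c.
W-102−W-101: 109a − 403b = −278.9;  W-103−W-101: 175a − 380b = −284.9.
Solving gives a = −0.303477066, b = 0.609977667.
Then c = 404.6 − a·338584 − b·5554583 = −3285014.50.
At (338547, 5554285): z = −102741.3 + 3387989.8 − 3285014.50 = 234.1 m.

234.1 m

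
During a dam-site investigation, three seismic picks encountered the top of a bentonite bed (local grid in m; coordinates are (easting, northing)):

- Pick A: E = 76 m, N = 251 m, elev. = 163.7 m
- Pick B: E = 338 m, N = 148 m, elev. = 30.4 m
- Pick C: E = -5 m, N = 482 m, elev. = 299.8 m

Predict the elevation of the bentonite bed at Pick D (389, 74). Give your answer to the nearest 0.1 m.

-21.3 m

Let the plane be z = a·E + b·N + c.
Pick B−Pick A: 262a − 103b = −133.3;  Pick C−Pick A: −81a + 231b = 136.1.
Solving gives a = −0.32147, b = 0.47645.
Then c = 163.7 − a·76 − b·251 = 68.54.
At (389, 74): z = −125.1 + 35.3 + 68.54 = -21.3 m.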